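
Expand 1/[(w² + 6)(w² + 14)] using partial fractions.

Coefficient matching gives P = R = 0, Q = 1/(14-6) = 1/8, S = -Q = -1/8
Result: (1/8)/(w² + 6) - (1/8)/(w² + 14)


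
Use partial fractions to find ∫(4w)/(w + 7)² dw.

Decompose: A = 4, B = 4·(-7) + 0 = -28, so (4w)/(w + 7)² = 4/(w + 7) - 28/(w + 7)². Integrate: ∫ A/(w + 7) dw = 4 ln|(w + 7)|; ∫ B/(w + 7)² dw = 28/(w + 7). Sum: 4 ln|(w + 7)| + 28/(w + 7) + C


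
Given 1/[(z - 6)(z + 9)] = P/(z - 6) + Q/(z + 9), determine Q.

Cover-up at z = -9: Q = 1/(-9 - 6) = -1/15


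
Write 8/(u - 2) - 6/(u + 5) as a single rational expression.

Common denominator (u - 2)(u + 5). Numerator: 8(u + 5) - 6(u - 2) = (8u + 40) - (6u - 12) = 2u + 52
Result: (2u + 52)/[(u - 2)(u + 5)]


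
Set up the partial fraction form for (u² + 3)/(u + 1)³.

Repeated linear factor (power 3): A/(u + 1) + B/(u + 1)² + C/(u + 1)³


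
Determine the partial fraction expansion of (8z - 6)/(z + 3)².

(8z - 6) = P(z + 3) + Q. At z = -3: Q = 8·(-3) - 6 = -30. Coeff of z: P = 8
Result: 8/(z + 3) - 30/(z + 3)²


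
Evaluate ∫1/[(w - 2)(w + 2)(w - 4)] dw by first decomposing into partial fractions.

Cover-up: P = -1/8, Q = 1/24, R = 1/12. Decomposition: (-1/8)/(w - 2) + (1/24)/(w + 2) + (1/12)/(w - 4). Integrate each term: (-1/8) ln|(w - 2)| + (1/24) ln|(w + 2)| + (1/12) ln|(w - 4)| + C


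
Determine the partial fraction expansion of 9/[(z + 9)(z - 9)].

9/(z + 9)(z - 9) = α/(z + 9) + β/(z - 9). α = 9/(-9 - 9) = -1/2, β = 9/(9 + 9) = 1/2
Result: (-1/2)/(z + 9) + (1/2)/(z - 9)


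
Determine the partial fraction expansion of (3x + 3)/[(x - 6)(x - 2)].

At x=6: α = (3·6 + 3)/(6 - 2) = 21/4. At x=2: β = (3·2 + 3)/(2 - 6) = -9/4
Result: (21/4)/(x - 6) - (9/4)/(x - 2)


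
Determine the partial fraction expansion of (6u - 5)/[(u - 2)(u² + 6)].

At u=2: A = (6·2 - 5)/(2² + 6) = 7/10. B = -A = -7/10, C = 6 - 2·A = 23/5
Result: (7/10)/(u - 2) - ((7/10)u - 23/5)/(u² + 6)


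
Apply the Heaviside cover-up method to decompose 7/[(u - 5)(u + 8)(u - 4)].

Cover (u - 5), u=5: A = 7/[(5 + 8)(5 - 4)] = 7/13. Cover (u + 8), u=-8: B = 7/[(-8 - 5)(-8 - 4)] = 7/156. Cover (u - 4), u=4: C = 7/[(4 - 5)(4 + 8)] = -7/12.
Result: (7/13)/(u - 5) + (7/156)/(u + 8) - (7/12)/(u - 4)


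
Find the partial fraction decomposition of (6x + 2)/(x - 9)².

(6x + 2) = A(x - 9) + B. At x = 9: B = 6·9 + 2 = 56. Coeff of x: A = 6
Result: 6/(x - 9) + 56/(x - 9)²


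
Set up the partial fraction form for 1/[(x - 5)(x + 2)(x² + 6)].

Two linear + quadratic: P/(x - 5) + Q/(x + 2) + (Rx + S)/(x² + 6)


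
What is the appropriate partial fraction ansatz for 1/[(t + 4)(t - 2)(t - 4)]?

Three distinct linear factors: A/(t + 4) + B/(t - 2) + C/(t - 4)


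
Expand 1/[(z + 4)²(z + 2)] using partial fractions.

Cover-up at z=-2: R = 1/(-2 + 4)² = 1/4. Cover-up at z=-4: Q = 1/(-4 + 2) = -1/2. Comparing z² coeff: P = -R = -1/4
Result: (-1/4)/(z + 4) - (1/2)/(z + 4)² + (1/4)/(z + 2)


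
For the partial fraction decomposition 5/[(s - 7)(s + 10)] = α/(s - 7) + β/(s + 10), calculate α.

Cover-up at s = 7: α = 5/(7 + 10) = 5/17


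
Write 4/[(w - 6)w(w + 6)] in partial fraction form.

Using cover-up method: P = 1/18, Q = -1/9, R = 1/18
Result: (1/18)/(w - 6) - (1/9)/w + (1/18)/(w + 6)


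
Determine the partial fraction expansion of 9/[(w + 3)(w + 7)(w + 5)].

Using cover-up method: α = 9/8, β = 9/8, γ = -9/4
Result: (9/8)/(w + 3) + (9/8)/(w + 7) - (9/4)/(w + 5)


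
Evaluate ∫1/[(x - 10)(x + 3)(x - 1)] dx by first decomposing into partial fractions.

Cover-up: A = 1/117, B = 1/52, C = -1/36. Decomposition: (1/117)/(x - 10) + (1/52)/(x + 3) - (1/36)/(x - 1). Integrate each term: (1/117) ln|(x - 10)| + (1/52) ln|(x + 3)| - (1/36) ln|(x - 1)| + C


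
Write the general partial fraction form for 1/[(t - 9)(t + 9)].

Distinct linear factors: A/(t - 9) + B/(t + 9)


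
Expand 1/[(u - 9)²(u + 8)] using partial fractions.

Cover-up at u=-8: C = 1/(-8 - 9)² = 1/289. Cover-up at u=9: B = 1/(9 + 8) = 1/17. Comparing u² coeff: A = -C = -1/289
Result: (-1/289)/(u - 9) + (1/17)/(u - 9)² + (1/289)/(u + 8)


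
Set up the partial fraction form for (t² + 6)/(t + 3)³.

Repeated linear factor (power 3): α/(t + 3) + β/(t + 3)² + γ/(t + 3)³


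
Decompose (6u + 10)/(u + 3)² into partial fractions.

(6u + 10) = P(u + 3) + Q. At u = -3: Q = 6·(-3) + 10 = -8. Coeff of u: P = 6
Result: 6/(u + 3) - 8/(u + 3)²


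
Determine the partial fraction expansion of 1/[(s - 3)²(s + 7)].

Cover-up at s=-7: C = 1/(-7 - 3)² = 1/100. Cover-up at s=3: B = 1/(3 + 7) = 1/10. Comparing s² coeff: A = -C = -1/100
Result: (-1/100)/(s - 3) + (1/10)/(s - 3)² + (1/100)/(s + 7)


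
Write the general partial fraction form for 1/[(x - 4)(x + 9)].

Distinct linear factors: α/(x - 4) + β/(x + 9)


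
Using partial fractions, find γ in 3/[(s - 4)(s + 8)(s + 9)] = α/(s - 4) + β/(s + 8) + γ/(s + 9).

Cover-up at s = -9: γ = 3/[(-9 - 4)(-9 + 8)] = 3/[(-13)(-1)] = 3/13


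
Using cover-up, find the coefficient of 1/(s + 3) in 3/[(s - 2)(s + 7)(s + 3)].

Cover (s + 3), set s=-3: 3/[(-3 - 2)(-3 + 7)] = -3/20


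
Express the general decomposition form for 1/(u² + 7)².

Repeated quadratic factor: (Au + B)/(u² + 7) + (Cu + D)/(u² + 7)²


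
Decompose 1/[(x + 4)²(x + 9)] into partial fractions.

Cover-up at x=-9: C = 1/(-9 + 4)² = 1/25. Cover-up at x=-4: B = 1/(-4 + 9) = 1/5. Comparing x² coeff: A = -C = -1/25
Result: (-1/25)/(x + 4) + (1/5)/(x + 4)² + (1/25)/(x + 9)


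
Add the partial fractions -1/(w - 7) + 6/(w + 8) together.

Common denominator (w - 7)(w + 8). Numerator: -1(w + 8) + 6(w - 7) = (-w - 8) + (6w - 42) = 5w - 50
Result: (5w - 50)/[(w - 7)(w + 8)]


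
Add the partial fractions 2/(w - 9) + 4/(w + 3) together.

Common denominator (w - 9)(w + 3). Numerator: 2(w + 3) + 4(w - 9) = (2w + 6) + (4w - 36) = 6w - 30
Result: (6w - 30)/[(w - 9)(w + 3)]


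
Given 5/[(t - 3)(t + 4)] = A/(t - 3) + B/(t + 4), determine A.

Cover-up at t = 3: A = 5/(3 + 4) = 5/7


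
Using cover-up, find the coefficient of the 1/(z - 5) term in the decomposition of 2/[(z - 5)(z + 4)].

Cover (z - 5), set z=5: 2/((z + 4) at z=5) = 2/(9) = 2/9


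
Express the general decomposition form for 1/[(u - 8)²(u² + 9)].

Repeated linear + quadratic: α/(u - 8) + β/(u - 8)² + (γu + δ)/(u² + 9)


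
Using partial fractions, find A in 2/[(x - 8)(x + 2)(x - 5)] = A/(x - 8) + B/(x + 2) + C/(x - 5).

Cover-up at x = 8: A = 2/[(8 + 2)(8 - 5)] = 2/[(10)(3)] = 2/30 = 1/15


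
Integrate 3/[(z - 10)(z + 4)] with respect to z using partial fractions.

Decompose: 3/[(z - 10)(z + 4)] = (3/14)/(z - 10) - (3/14)/(z + 4). Integrate each term: (3/14) ln|(z - 10)| - (3/14) ln|(z + 4)| + C


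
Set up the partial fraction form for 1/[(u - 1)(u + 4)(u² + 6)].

Two linear + quadratic: A/(u - 1) + B/(u + 4) + (Cu + D)/(u² + 6)


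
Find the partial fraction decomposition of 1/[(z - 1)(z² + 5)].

Cover-up at z = 1: P = 1/(1² + 5) = 1/6. Then Q = -P = -1/6, R = -P·(0 + 1) = -1/6
Result: (1/6)/(z - 1) - ((1/6)z + 1/6)/(z² + 5)


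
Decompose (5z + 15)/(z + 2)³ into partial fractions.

(5z + 15) = A(z + 2)² + B(z + 2) + C. At z = -2: C = 5·(-2) + 15 = 5. Coefficients: A = 0, B = 5
Result: 5/(z + 2)² + 5/(z + 2)³


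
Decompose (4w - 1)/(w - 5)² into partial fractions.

(4w - 1) = α(w - 5) + β. At w = 5: β = 4·5 - 1 = 19. Coeff of w: α = 4
Result: 4/(w - 5) + 19/(w - 5)²


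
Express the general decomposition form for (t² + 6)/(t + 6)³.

Repeated linear factor (power 3): P/(t + 6) + Q/(t + 6)² + R/(t + 6)³


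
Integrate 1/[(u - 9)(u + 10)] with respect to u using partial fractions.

Decompose: 1/[(u - 9)(u + 10)] = (1/19)/(u - 9) - (1/19)/(u + 10). Integrate each term: (1/19) ln|(u - 9)| - (1/19) ln|(u + 10)| + C


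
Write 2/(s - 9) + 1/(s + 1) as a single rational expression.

Common denominator (s - 9)(s + 1). Numerator: 2(s + 1) + 1(s - 9) = (2s + 2) + (s - 9) = 3s - 7
Result: (3s - 7)/[(s - 9)(s + 1)]


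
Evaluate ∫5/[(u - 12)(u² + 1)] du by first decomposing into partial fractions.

Cover-up at u=12: P = 5/(12²+1) = 1/29. Coeff matching: Q = -1/29, R = -12/29. Decomposition: (1/29)/(u - 12) - ((1/29)u + 12/29)/(u² + 1). Integrate: linear → ln, quadratic → (1/2)ln + arctan: (1/29) ln|(u - 12)| - (1/58) ln(u² + 1) - (12/29) arctan(u) + C


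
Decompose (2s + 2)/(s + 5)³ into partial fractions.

(2s + 2) = P(s + 5)² + Q(s + 5) + R. At s = -5: R = 2·(-5) + 2 = -8. Coefficients: P = 0, Q = 2
Result: 2/(s + 5)² - 8/(s + 5)³


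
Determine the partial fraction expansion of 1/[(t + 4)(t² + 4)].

Cover-up at t = -4: A = 1/((-4)² + 4) = 1/20. Then B = -A = -1/20, C = -A·(0 - 4) = 1/5
Result: (1/20)/(t + 4) - ((1/20)t - 1/5)/(t² + 4)


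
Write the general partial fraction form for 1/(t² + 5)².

Repeated quadratic factor: (αt + β)/(t² + 5) + (γt + δ)/(t² + 5)²


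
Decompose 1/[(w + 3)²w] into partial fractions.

Cover-up at w=0: R = 1/(0 + 3)² = 1/9. Cover-up at w=-3: Q = 1/(-3 - 0) = -1/3. Comparing w² coeff: P = -R = -1/9
Result: (-1/9)/(w + 3) - (1/3)/(w + 3)² + (1/9)/w


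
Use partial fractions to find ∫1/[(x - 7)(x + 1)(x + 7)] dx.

Cover-up: A = 1/112, B = -1/48, C = 1/84. Decomposition: (1/112)/(x - 7) - (1/48)/(x + 1) + (1/84)/(x + 7). Integrate each term: (1/112) ln|(x - 7)| - (1/48) ln|(x + 1)| + (1/84) ln|(x + 7)| + C


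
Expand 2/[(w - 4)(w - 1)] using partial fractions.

2/(w - 4)(w - 1) = α/(w - 4) + β/(w - 1). α = 2/(4 - 1) = 2/3, β = 2/(1 - 4) = -2/3
Result: (2/3)/(w - 4) - (2/3)/(w - 1)


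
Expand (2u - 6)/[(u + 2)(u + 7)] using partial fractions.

At u=-2: A = (2·(-2) - 6)/(-2 + 7) = -2. At u=-7: B = (2·(-7) - 6)/(-7 + 2) = 4
Result: -2/(u + 2) + 4/(u + 7)


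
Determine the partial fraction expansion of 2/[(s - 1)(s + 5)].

2/(s - 1)(s + 5) = α/(s - 1) + β/(s + 5). α = 2/(1 + 5) = 1/3, β = 2/(-5 - 1) = -1/3
Result: (1/3)/(s - 1) - (1/3)/(s + 5)


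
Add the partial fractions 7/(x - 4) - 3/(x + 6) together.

Common denominator (x - 4)(x + 6). Numerator: 7(x + 6) - 3(x - 4) = (7x + 42) - (3x - 12) = 4x + 54
Result: (4x + 54)/[(x - 4)(x + 6)]


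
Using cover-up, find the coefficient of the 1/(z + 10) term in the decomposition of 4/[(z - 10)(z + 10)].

Cover (z + 10), set z=-10: 4/((z - 10) at z=-10) = 4/(-20) = -1/5


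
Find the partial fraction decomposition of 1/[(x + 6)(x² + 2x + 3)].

Cover-up at x = -6: A = 1/((-6)² + 2·(-6) + 3) = 1/27. Then B = -A = -1/27, C = -A·(2 - 6) = 4/27
Result: (1/27)/(x + 6) - ((1/27)x - 4/27)/(x² + 2x + 3)


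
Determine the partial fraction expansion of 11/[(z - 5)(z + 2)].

11/(z - 5)(z + 2) = A/(z - 5) + B/(z + 2). A = 11/(5 + 2) = 11/7, B = 11/(-2 - 5) = -11/7
Result: (11/7)/(z - 5) - (11/7)/(z + 2)


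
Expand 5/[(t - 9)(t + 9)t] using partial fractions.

Using cover-up method: A = 5/162, B = 5/162, C = -5/81
Result: (5/162)/(t - 9) + (5/162)/(t + 9) - (5/81)/t


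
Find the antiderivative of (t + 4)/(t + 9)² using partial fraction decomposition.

Decompose: A = 1, B = 1·(-9) + 4 = -5, so (t + 4)/(t + 9)² = 1/(t + 9) - 5/(t + 9)². Integrate: ∫ A/(t + 9) dt = ln|(t + 9)|; ∫ B/(t + 9)² dt = 5/(t + 9). Sum: ln|(t + 9)| + 5/(t + 9) + C


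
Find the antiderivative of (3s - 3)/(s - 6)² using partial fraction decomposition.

Decompose: α = 3, β = 3·6 - 3 = 15, so (3s - 3)/(s - 6)² = 3/(s - 6) + 15/(s - 6)². Integrate: ∫ α/(s - 6) ds = 3 ln|(s - 6)|; ∫ β/(s - 6)² ds = -15/(s - 6). Sum: 3 ln|(s - 6)| - 15/(s - 6) + C


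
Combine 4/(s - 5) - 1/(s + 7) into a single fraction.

Common denominator (s - 5)(s + 7). Numerator: 4(s + 7) - 1(s - 5) = (4s + 28) - (s - 5) = 3s + 33
Result: (3s + 33)/[(s - 5)(s + 7)]


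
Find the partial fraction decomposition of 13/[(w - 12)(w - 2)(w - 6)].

Using cover-up method: A = 13/60, B = 13/40, C = -13/24
Result: (13/60)/(w - 12) + (13/40)/(w - 2) - (13/24)/(w - 6)


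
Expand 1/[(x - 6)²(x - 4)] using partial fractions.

Cover-up at x=4: γ = 1/(4 - 6)² = 1/4. Cover-up at x=6: β = 1/(6 - 4) = 1/2. Comparing x² coeff: α = -γ = -1/4
Result: (-1/4)/(x - 6) + (1/2)/(x - 6)² + (1/4)/(x - 4)


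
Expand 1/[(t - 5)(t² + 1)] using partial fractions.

Cover-up at t = 5: A = 1/(5² + 1) = 1/26. Then B = -A = -1/26, C = -A·(0 + 5) = -5/26
Result: (1/26)/(t - 5) - ((1/26)t + 5/26)/(t² + 1)


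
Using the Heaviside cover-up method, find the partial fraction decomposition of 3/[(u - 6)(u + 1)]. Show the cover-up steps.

Cover (u - 6): set u=6, get α = 3/(6 + 1) = 3/7. Cover (u + 1): set u=-1, get β = 3/(-1 - 6) = -3/7.
Result: (3/7)/(u - 6) - (3/7)/(u + 1)


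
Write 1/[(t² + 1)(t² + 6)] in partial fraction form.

Coefficient matching gives α = γ = 0, β = 1/(6-1) = 1/5, δ = -β = -1/5
Result: (1/5)/(t² + 1) - (1/5)/(t² + 6)


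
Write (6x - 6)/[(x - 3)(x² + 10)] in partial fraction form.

At x=3: A = (6·3 - 6)/(3² + 10) = 12/19. B = -A = -12/19, C = 6 - 3·A = 78/19
Result: (12/19)/(x - 3) - ((12/19)x - 78/19)/(x² + 10)


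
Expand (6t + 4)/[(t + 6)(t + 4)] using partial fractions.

At t=-6: P = (6·(-6) + 4)/(-6 + 4) = 16. At t=-4: Q = (6·(-4) + 4)/(-4 + 6) = -10
Result: 16/(t + 6) - 10/(t + 4)


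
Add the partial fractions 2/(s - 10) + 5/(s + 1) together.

Common denominator (s - 10)(s + 1). Numerator: 2(s + 1) + 5(s - 10) = (2s + 2) + (5s - 50) = 7s - 48
Result: (7s - 48)/[(s - 10)(s + 1)]


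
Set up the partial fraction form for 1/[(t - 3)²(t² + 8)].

Repeated linear + quadratic: α/(t - 3) + β/(t - 3)² + (γt + δ)/(t² + 8)


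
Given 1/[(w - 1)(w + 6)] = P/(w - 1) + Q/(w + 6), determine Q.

Cover-up at w = -6: Q = 1/(-6 - 1) = -1/7


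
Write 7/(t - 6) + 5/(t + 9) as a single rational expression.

Common denominator (t - 6)(t + 9). Numerator: 7(t + 9) + 5(t - 6) = (7t + 63) + (5t - 30) = 12t + 33
Result: (12t + 33)/[(t - 6)(t + 9)]


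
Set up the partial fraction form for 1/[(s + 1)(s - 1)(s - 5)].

Three distinct linear factors: A/(s + 1) + B/(s - 1) + C/(s - 5)


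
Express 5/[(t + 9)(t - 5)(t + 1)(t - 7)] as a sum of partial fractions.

Using Heaviside cover-up: (-5/1792)/(t + 9) - (5/168)/(t - 5) + (5/384)/(t + 1) + (5/256)/(t - 7)


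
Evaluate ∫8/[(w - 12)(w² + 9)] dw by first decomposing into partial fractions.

Cover-up at w=12: A = 8/(12²+9) = 8/153. Coeff matching: B = -8/153, C = -32/51. Decomposition: (8/153)/(w - 12) - ((8/153)w + 32/51)/(w² + 9). Integrate: linear → ln, quadratic → (1/2)ln + arctan: (8/153) ln|(w - 12)| - (4/153) ln(w² + 9) - (32/153) arctan(w/3) + C


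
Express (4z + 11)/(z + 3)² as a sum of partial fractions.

(4z + 11) = P(z + 3) + Q. At z = -3: Q = 4·(-3) + 11 = -1. Coeff of z: P = 4
Result: 4/(z + 3) - 1/(z + 3)²


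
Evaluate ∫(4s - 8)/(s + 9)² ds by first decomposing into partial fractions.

Decompose: A = 4, B = 4·(-9) - 8 = -44, so (4s - 8)/(s + 9)² = 4/(s + 9) - 44/(s + 9)². Integrate: ∫ A/(s + 9) ds = 4 ln|(s + 9)|; ∫ B/(s + 9)² ds = 44/(s + 9). Sum: 4 ln|(s + 9)| + 44/(s + 9) + C


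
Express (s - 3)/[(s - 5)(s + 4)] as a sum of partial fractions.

At s=5: P = (1·5 - 3)/(5 + 4) = 2/9. At s=-4: Q = (1·(-4) - 3)/(-4 - 5) = 7/9
Result: (2/9)/(s - 5) + (7/9)/(s + 4)


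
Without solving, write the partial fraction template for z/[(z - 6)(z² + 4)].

Linear + irreducible quadratic: α/(z - 6) + (βz + γ)/(z² + 4)


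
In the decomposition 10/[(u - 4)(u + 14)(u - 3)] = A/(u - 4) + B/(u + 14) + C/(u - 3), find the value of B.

Cover-up at u = -14: B = 10/[(-14 - 4)(-14 - 3)] = 10/[(-18)(-17)] = 10/306 = 5/153


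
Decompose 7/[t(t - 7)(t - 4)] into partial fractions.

Using cover-up method: A = 1/4, B = 1/3, C = -7/12
Result: (1/4)/t + (1/3)/(t - 7) - (7/12)/(t - 4)


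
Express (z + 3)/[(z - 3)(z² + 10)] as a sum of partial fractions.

At z=3: A = (1·3 + 3)/(3² + 10) = 6/19. B = -A = -6/19, C = 1 - 3·A = 1/19
Result: (6/19)/(z - 3) - ((6/19)z - 1/19)/(z² + 10)


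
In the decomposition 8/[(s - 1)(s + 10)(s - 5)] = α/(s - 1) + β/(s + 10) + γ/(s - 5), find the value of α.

Cover-up at s = 1: α = 8/[(1 + 10)(1 - 5)] = 8/[(11)(-4)] = -8/44 = -2/11


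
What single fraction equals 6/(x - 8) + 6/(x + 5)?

Common denominator (x - 8)(x + 5). Numerator: 6(x + 5) + 6(x - 8) = (6x + 30) + (6x - 48) = 12x - 18
Result: (12x - 18)/[(x - 8)(x + 5)]


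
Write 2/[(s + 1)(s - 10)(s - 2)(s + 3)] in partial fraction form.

Using Heaviside cover-up: (1/33)/(s + 1) + (1/572)/(s - 10) - (1/60)/(s - 2) - (1/65)/(s + 3)


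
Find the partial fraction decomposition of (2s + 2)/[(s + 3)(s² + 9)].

At s=-3: A = (2·(-3) + 2)/((-3)² + 9) = -2/9. B = -A = 2/9, C = 2 - (-3)·A = 4/3
Result: (-2/9)/(s + 3) + ((2/9)s + 4/3)/(s² + 9)


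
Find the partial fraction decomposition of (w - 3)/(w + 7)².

(w - 3) = α(w + 7) + β. At w = -7: β = 1·(-7) - 3 = -10. Coeff of w: α = 1
Result: 1/(w + 7) - 10/(w + 7)²


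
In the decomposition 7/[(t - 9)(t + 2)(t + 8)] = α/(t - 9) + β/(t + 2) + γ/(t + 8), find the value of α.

Cover-up at t = 9: α = 7/[(9 + 2)(9 + 8)] = 7/[(11)(17)] = 7/187


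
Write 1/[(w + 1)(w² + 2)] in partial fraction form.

Cover-up at w = -1: A = 1/((-1)² + 2) = 1/3. Then B = -A = -1/3, C = -A·(0 - 1) = 1/3
Result: (1/3)/(w + 1) - ((1/3)w - 1/3)/(w² + 2)


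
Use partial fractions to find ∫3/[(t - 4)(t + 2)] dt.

Decompose: 3/[(t - 4)(t + 2)] = (1/2)/(t - 4) - (1/2)/(t + 2). Integrate each term: (1/2) ln|(t - 4)| - (1/2) ln|(t + 2)| + C


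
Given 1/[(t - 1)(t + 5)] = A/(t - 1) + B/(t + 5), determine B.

Cover-up at t = -5: B = 1/(-5 - 1) = -1/6


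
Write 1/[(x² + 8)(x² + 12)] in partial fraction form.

Coefficient matching gives P = R = 0, Q = 1/(12-8) = 1/4, S = -Q = -1/4
Result: (1/4)/(x² + 8) - (1/4)/(x² + 12)


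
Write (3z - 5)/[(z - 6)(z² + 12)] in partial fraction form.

At z=6: P = (3·6 - 5)/(6² + 12) = 13/48. Q = -P = -13/48, R = 3 - 6·P = 11/8
Result: (13/48)/(z - 6) - ((13/48)z - 11/8)/(z² + 12)


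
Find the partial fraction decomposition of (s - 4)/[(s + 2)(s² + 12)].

At s=-2: P = (1·(-2) - 4)/((-2)² + 12) = -3/8. Q = -P = 3/8, R = 1 - (-2)·P = 1/4
Result: (-3/8)/(s + 2) + ((3/8)s + 1/4)/(s² + 12)


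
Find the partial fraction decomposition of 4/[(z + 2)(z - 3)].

4/(z + 2)(z - 3) = α/(z + 2) + β/(z - 3). α = 4/(-2 - 3) = -4/5, β = 4/(3 + 2) = 4/5
Result: (-4/5)/(z + 2) + (4/5)/(z - 3)


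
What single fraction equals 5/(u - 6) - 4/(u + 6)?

Common denominator (u - 6)(u + 6). Numerator: 5(u + 6) - 4(u - 6) = (5u + 30) - (4u - 24) = u + 54
Result: (u + 54)/[(u - 6)(u + 6)]


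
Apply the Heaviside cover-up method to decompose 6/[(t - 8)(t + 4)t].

Cover (t - 8), t=8: α = 6/[(8 + 4)(8 - 0)] = 1/16. Cover (t + 4), t=-4: β = 6/[(-4 - 8)(-4 - 0)] = 1/8. Cover t, t=0: γ = 6/[(0 - 8)(0 + 4)] = -3/16.
Result: (1/16)/(t - 8) + (1/8)/(t + 4) - (3/16)/t


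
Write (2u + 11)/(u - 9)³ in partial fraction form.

(2u + 11) = P(u - 9)² + Q(u - 9) + R. At u = 9: R = 2·9 + 11 = 29. Coefficients: P = 0, Q = 2
Result: 2/(u - 9)² + 29/(u - 9)³


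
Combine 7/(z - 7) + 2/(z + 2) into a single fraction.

Common denominator (z - 7)(z + 2). Numerator: 7(z + 2) + 2(z - 7) = (7z + 14) + (2z - 14) = 9z
Result: (9z)/[(z - 7)(z + 2)]


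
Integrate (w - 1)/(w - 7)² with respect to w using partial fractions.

Decompose: P = 1, Q = 1·7 - 1 = 6, so (w - 1)/(w - 7)² = 1/(w - 7) + 6/(w - 7)². Integrate: ∫ P/(w - 7) dw = ln|(w - 7)|; ∫ Q/(w - 7)² dw = -6/(w - 7). Sum: ln|(w - 7)| - 6/(w - 7) + C


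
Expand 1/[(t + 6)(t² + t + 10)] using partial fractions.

Cover-up at t = -6: P = 1/((-6)² + 1·(-6) + 10) = 1/40. Then Q = -P = -1/40, R = -P·(1 - 6) = 1/8
Result: (1/40)/(t + 6) - ((1/40)t - 1/8)/(t² + t + 10)


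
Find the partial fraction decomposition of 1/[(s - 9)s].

1/(s - 9)s = A/(s - 9) + B/s. A = 1/(9 - 0) = 1/9, B = 1/(0 - 9) = -1/9
Result: (1/9)/(s - 9) - (1/9)/s


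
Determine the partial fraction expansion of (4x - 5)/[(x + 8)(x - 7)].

At x=-8: α = (4·(-8) - 5)/(-8 - 7) = 37/15. At x=7: β = (4·7 - 5)/(7 + 8) = 23/15
Result: (37/15)/(x + 8) + (23/15)/(x - 7)


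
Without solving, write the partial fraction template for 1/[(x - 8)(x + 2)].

Distinct linear factors: A/(x - 8) + B/(x + 2)


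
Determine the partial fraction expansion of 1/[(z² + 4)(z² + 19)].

Coefficient matching gives P = R = 0, Q = 1/(19-4) = 1/15, S = -Q = -1/15
Result: (1/15)/(z² + 4) - (1/15)/(z² + 19)


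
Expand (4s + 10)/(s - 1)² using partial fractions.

(4s + 10) = A(s - 1) + B. At s = 1: B = 4·1 + 10 = 14. Coeff of s: A = 4
Result: 4/(s - 1) + 14/(s - 1)²


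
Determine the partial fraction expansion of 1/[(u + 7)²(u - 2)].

Cover-up at u=2: C = 1/(2 + 7)² = 1/81. Cover-up at u=-7: B = 1/(-7 - 2) = -1/9. Comparing u² coeff: A = -C = -1/81
Result: (-1/81)/(u + 7) - (1/9)/(u + 7)² + (1/81)/(u - 2)


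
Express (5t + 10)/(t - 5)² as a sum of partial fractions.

(5t + 10) = α(t - 5) + β. At t = 5: β = 5·5 + 10 = 35. Coeff of t: α = 5
Result: 5/(t - 5) + 35/(t - 5)²


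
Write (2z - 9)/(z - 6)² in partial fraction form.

(2z - 9) = α(z - 6) + β. At z = 6: β = 2·6 - 9 = 3. Coeff of z: α = 2
Result: 2/(z - 6) + 3/(z - 6)²


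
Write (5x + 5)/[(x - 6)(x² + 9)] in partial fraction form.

At x=6: A = (5·6 + 5)/(6² + 9) = 7/9. B = -A = -7/9, C = 5 - 6·A = 1/3
Result: (7/9)/(x - 6) - ((7/9)x - 1/3)/(x² + 9)


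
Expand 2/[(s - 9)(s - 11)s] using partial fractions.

Using cover-up method: α = -1/9, β = 1/11, γ = 2/99
Result: (-1/9)/(s - 9) + (1/11)/(s - 11) + (2/99)/s


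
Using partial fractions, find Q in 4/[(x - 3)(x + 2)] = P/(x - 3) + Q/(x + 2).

Cover-up at x = -2: Q = 4/(-2 - 3) = -4/5


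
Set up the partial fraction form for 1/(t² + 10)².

Repeated quadratic factor: (Pt + Q)/(t² + 10) + (Rt + S)/(t² + 10)²


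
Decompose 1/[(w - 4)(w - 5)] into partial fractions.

1/(w - 4)(w - 5) = P/(w - 4) + Q/(w - 5). P = 1/(4 - 5) = -1, Q = 1/(5 - 4) = 1
Result: -1/(w - 4) + 1/(w - 5)


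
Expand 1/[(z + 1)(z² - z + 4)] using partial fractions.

Cover-up at z = -1: A = 1/((-1)² - 1·(-1) + 4) = 1/6. Then B = -A = -1/6, C = -A·(-1 - 1) = 1/3
Result: (1/6)/(z + 1) - ((1/6)z - 1/3)/(z² - z + 4)


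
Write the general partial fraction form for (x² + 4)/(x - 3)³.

Repeated linear factor (power 3): A/(x - 3) + B/(x - 3)² + C/(x - 3)³


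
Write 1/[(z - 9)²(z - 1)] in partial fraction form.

Cover-up at z=1: C = 1/(1 - 9)² = 1/64. Cover-up at z=9: B = 1/(9 - 1) = 1/8. Comparing z² coeff: A = -C = -1/64
Result: (-1/64)/(z - 9) + (1/8)/(z - 9)² + (1/64)/(z - 1)


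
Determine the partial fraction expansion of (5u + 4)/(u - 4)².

(5u + 4) = A(u - 4) + B. At u = 4: B = 5·4 + 4 = 24. Coeff of u: A = 5
Result: 5/(u - 4) + 24/(u - 4)²


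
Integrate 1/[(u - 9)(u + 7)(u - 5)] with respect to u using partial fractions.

Cover-up: P = 1/64, Q = 1/192, R = -1/48. Decomposition: (1/64)/(u - 9) + (1/192)/(u + 7) - (1/48)/(u - 5). Integrate each term: (1/64) ln|(u - 9)| + (1/192) ln|(u + 7)| - (1/48) ln|(u - 5)| + C


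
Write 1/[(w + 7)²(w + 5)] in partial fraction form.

Cover-up at w=-5: C = 1/(-5 + 7)² = 1/4. Cover-up at w=-7: B = 1/(-7 + 5) = -1/2. Comparing w² coeff: A = -C = -1/4
Result: (-1/4)/(w + 7) - (1/2)/(w + 7)² + (1/4)/(w + 5)


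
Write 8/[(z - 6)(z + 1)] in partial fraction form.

8/(z - 6)(z + 1) = α/(z - 6) + β/(z + 1). α = 8/(6 + 1) = 8/7, β = 8/(-1 - 6) = -8/7
Result: (8/7)/(z - 6) - (8/7)/(z + 1)


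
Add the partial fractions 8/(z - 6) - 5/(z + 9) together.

Common denominator (z - 6)(z + 9). Numerator: 8(z + 9) - 5(z - 6) = (8z + 72) - (5z - 30) = 3z + 102
Result: (3z + 102)/[(z - 6)(z + 9)]


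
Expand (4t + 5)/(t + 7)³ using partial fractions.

(4t + 5) = α(t + 7)² + β(t + 7) + γ. At t = -7: γ = 4·(-7) + 5 = -23. Coefficients: α = 0, β = 4
Result: 4/(t + 7)² - 23/(t + 7)³


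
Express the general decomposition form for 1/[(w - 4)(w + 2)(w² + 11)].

Two linear + quadratic: α/(w - 4) + β/(w + 2) + (γw + δ)/(w² + 11)


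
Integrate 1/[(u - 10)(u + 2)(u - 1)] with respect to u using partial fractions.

Cover-up: A = 1/108, B = 1/36, C = -1/27. Decomposition: (1/108)/(u - 10) + (1/36)/(u + 2) - (1/27)/(u - 1). Integrate each term: (1/108) ln|(u - 10)| + (1/36) ln|(u + 2)| - (1/27) ln|(u - 1)| + C


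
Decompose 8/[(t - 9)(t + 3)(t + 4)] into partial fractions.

Using cover-up method: A = 2/39, B = -2/3, C = 8/13
Result: (2/39)/(t - 9) - (2/3)/(t + 3) + (8/13)/(t + 4)


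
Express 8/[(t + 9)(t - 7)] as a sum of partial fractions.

8/(t + 9)(t - 7) = α/(t + 9) + β/(t - 7). α = 8/(-9 - 7) = -1/2, β = 8/(7 + 9) = 1/2
Result: (-1/2)/(t + 9) + (1/2)/(t - 7)


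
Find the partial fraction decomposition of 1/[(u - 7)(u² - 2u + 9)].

Cover-up at u = 7: A = 1/(7² - 2·7 + 9) = 1/44. Then B = -A = -1/44, C = -A·(-2 + 7) = -5/44
Result: (1/44)/(u - 7) - ((1/44)u + 5/44)/(u² - 2u + 9)


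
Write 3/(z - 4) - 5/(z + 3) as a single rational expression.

Common denominator (z - 4)(z + 3). Numerator: 3(z + 3) - 5(z - 4) = (3z + 9) - (5z - 20) = -2z + 29
Result: (-2z + 29)/[(z - 4)(z + 3)]


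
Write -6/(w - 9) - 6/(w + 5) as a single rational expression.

Common denominator (w - 9)(w + 5). Numerator: -6(w + 5) - 6(w - 9) = (-6w - 30) - (6w - 54) = -12w + 24
Result: (-12w + 24)/[(w - 9)(w + 5)]


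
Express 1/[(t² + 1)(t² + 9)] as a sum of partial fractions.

Coefficient matching gives α = γ = 0, β = 1/(9-1) = 1/8, δ = -β = -1/8
Result: (1/8)/(t² + 1) - (1/8)/(t² + 9)


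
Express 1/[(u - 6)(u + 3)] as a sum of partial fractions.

1/(u - 6)(u + 3) = α/(u - 6) + β/(u + 3). α = 1/(6 + 3) = 1/9, β = 1/(-3 - 6) = -1/9
Result: (1/9)/(u - 6) - (1/9)/(u + 3)


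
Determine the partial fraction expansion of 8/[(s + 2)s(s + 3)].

Using cover-up method: A = -4, B = 4/3, C = 8/3
Result: -4/(s + 2) + (4/3)/s + (8/3)/(s + 3)


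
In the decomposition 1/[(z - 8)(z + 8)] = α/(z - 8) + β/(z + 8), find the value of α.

Cover-up at z = 8: α = 1/(8 + 8) = 1/16


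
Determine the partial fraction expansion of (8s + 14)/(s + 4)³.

(8s + 14) = α(s + 4)² + β(s + 4) + γ. At s = -4: γ = 8·(-4) + 14 = -18. Coefficients: α = 0, β = 8
Result: 8/(s + 4)² - 18/(s + 4)³


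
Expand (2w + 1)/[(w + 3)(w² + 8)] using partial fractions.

At w=-3: P = (2·(-3) + 1)/((-3)² + 8) = -5/17. Q = -P = 5/17, R = 2 - (-3)·P = 19/17
Result: (-5/17)/(w + 3) + ((5/17)w + 19/17)/(w² + 8)


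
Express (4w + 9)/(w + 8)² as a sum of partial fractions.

(4w + 9) = P(w + 8) + Q. At w = -8: Q = 4·(-8) + 9 = -23. Coeff of w: P = 4
Result: 4/(w + 8) - 23/(w + 8)²


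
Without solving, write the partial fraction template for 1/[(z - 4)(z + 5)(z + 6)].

Three distinct linear factors: P/(z - 4) + Q/(z + 5) + R/(z + 6)


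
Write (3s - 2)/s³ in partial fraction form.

(3s - 2) = As² + Bs + C. At s = 0: C = 3·0 - 2 = -2. Coefficients: A = 0, B = 3
Result: 3/s² - 2/s³


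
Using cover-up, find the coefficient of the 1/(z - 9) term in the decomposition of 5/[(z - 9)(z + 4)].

Cover (z - 9), set z=9: 5/((z + 4) at z=9) = 5/(13) = 5/13


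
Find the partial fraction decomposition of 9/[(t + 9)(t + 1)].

9/(t + 9)(t + 1) = α/(t + 9) + β/(t + 1). α = 9/(-9 + 1) = -9/8, β = 9/(-1 + 9) = 9/8
Result: (-9/8)/(t + 9) + (9/8)/(t + 1)


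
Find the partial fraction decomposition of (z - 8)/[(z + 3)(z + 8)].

At z=-3: α = (1·(-3) - 8)/(-3 + 8) = -11/5. At z=-8: β = (1·(-8) - 8)/(-8 + 3) = 16/5
Result: (-11/5)/(z + 3) + (16/5)/(z + 8)


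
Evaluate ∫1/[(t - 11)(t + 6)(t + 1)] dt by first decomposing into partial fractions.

Cover-up: A = 1/204, B = 1/85, C = -1/60. Decomposition: (1/204)/(t - 11) + (1/85)/(t + 6) - (1/60)/(t + 1). Integrate each term: (1/204) ln|(t - 11)| + (1/85) ln|(t + 6)| - (1/60) ln|(t + 1)| + C


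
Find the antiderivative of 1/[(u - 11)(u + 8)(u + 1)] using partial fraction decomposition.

Cover-up: α = 1/228, β = 1/133, γ = -1/84. Decomposition: (1/228)/(u - 11) + (1/133)/(u + 8) - (1/84)/(u + 1). Integrate each term: (1/228) ln|(u - 11)| + (1/133) ln|(u + 8)| - (1/84) ln|(u + 1)| + C


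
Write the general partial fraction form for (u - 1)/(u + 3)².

Repeated linear factor: P/(u + 3) + Q/(u + 3)²


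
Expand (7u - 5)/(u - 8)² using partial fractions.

(7u - 5) = α(u - 8) + β. At u = 8: β = 7·8 - 5 = 51. Coeff of u: α = 7
Result: 7/(u - 8) + 51/(u - 8)²


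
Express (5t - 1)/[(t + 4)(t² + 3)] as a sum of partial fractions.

At t=-4: A = (5·(-4) - 1)/((-4)² + 3) = -21/19. B = -A = 21/19, C = 5 - (-4)·A = 11/19
Result: (-21/19)/(t + 4) + ((21/19)t + 11/19)/(t² + 3)


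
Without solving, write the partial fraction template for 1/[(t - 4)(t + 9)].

Distinct linear factors: P/(t - 4) + Q/(t + 9)


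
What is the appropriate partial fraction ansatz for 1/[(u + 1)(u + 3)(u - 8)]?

Three distinct linear factors: P/(u + 1) + Q/(u + 3) + R/(u - 8)


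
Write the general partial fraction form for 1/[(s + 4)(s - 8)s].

Three distinct linear factors: α/(s + 4) + β/(s - 8) + γ/s


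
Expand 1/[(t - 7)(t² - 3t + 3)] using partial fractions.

Cover-up at t = 7: α = 1/(7² - 3·7 + 3) = 1/31. Then β = -α = -1/31, γ = -α·(-3 + 7) = -4/31
Result: (1/31)/(t - 7) - ((1/31)t + 4/31)/(t² - 3t + 3)


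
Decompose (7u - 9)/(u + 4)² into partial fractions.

(7u - 9) = α(u + 4) + β. At u = -4: β = 7·(-4) - 9 = -37. Coeff of u: α = 7
Result: 7/(u + 4) - 37/(u + 4)²


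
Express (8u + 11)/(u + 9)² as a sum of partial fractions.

(8u + 11) = A(u + 9) + B. At u = -9: B = 8·(-9) + 11 = -61. Coeff of u: A = 8
Result: 8/(u + 9) - 61/(u + 9)²


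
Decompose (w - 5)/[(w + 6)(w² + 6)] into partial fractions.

At w=-6: α = (1·(-6) - 5)/((-6)² + 6) = -11/42. β = -α = 11/42, γ = 1 - (-6)·α = -4/7
Result: (-11/42)/(w + 6) + ((11/42)w - 4/7)/(w² + 6)


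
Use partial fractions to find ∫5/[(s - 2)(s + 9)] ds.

Decompose: 5/[(s - 2)(s + 9)] = (5/11)/(s - 2) - (5/11)/(s + 9). Integrate each term: (5/11) ln|(s - 2)| - (5/11) ln|(s + 9)| + C


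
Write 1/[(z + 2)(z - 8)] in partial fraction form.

1/(z + 2)(z - 8) = P/(z + 2) + Q/(z - 8). P = 1/(-2 - 8) = -1/10, Q = 1/(8 + 2) = 1/10
Result: (-1/10)/(z + 2) + (1/10)/(z - 8)


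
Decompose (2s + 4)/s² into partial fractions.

(2s + 4) = As + B. At s = 0: B = 2·0 + 4 = 4. Coeff of s: A = 2
Result: 2/s + 4/s²


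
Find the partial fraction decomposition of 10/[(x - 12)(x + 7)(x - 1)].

Using cover-up method: P = 10/209, Q = 5/76, R = -5/44
Result: (10/209)/(x - 12) + (5/76)/(x + 7) - (5/44)/(x - 1)


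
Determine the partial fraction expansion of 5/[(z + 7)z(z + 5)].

Using cover-up method: α = 5/14, β = 1/7, γ = -1/2
Result: (5/14)/(z + 7) + (1/7)/z - (1/2)/(z + 5)


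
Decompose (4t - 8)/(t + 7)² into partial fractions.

(4t - 8) = A(t + 7) + B. At t = -7: B = 4·(-7) - 8 = -36. Coeff of t: A = 4
Result: 4/(t + 7) - 36/(t + 7)²


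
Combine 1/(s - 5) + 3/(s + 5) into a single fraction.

Common denominator (s - 5)(s + 5). Numerator: 1(s + 5) + 3(s - 5) = (s + 5) + (3s - 15) = 4s - 10
Result: (4s - 10)/[(s - 5)(s + 5)]


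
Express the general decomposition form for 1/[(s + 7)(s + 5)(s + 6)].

Three distinct linear factors: A/(s + 7) + B/(s + 5) + C/(s + 6)


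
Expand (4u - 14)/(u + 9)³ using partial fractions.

(4u - 14) = P(u + 9)² + Q(u + 9) + R. At u = -9: R = 4·(-9) - 14 = -50. Coefficients: P = 0, Q = 4
Result: 4/(u + 9)² - 50/(u + 9)³


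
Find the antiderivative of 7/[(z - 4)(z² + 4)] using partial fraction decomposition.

Cover-up at z=4: α = 7/(4²+4) = 7/20. Coeff matching: β = -7/20, γ = -7/5. Decomposition: (7/20)/(z - 4) - ((7/20)z + 7/5)/(z² + 4). Integrate: linear → ln, quadratic → (1/2)ln + arctan: (7/20) ln|(z - 4)| - (7/40) ln(z² + 4) - (7/10) arctan(z/2) + C


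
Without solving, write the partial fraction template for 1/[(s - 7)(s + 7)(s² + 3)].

Two linear + quadratic: A/(s - 7) + B/(s + 7) + (Cs + D)/(s² + 3)


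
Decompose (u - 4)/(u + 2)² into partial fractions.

(u - 4) = A(u + 2) + B. At u = -2: B = 1·(-2) - 4 = -6. Coeff of u: A = 1
Result: 1/(u + 2) - 6/(u + 2)²


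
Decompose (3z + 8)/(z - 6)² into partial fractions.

(3z + 8) = A(z - 6) + B. At z = 6: B = 3·6 + 8 = 26. Coeff of z: A = 3
Result: 3/(z - 6) + 26/(z - 6)²


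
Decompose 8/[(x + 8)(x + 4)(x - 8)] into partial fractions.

Using cover-up method: P = 1/8, Q = -1/6, R = 1/24
Result: (1/8)/(x + 8) - (1/6)/(x + 4) + (1/24)/(x - 8)


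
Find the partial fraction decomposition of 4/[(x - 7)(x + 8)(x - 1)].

Using cover-up method: A = 2/45, B = 4/135, C = -2/27
Result: (2/45)/(x - 7) + (4/135)/(x + 8) - (2/27)/(x - 1)


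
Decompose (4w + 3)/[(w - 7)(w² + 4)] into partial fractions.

At w=7: α = (4·7 + 3)/(7² + 4) = 31/53. β = -α = -31/53, γ = 4 - 7·α = -5/53
Result: (31/53)/(w - 7) - ((31/53)w + 5/53)/(w² + 4)


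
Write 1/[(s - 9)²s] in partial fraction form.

Cover-up at s=0: R = 1/(0 - 9)² = 1/81. Cover-up at s=9: Q = 1/(9 - 0) = 1/9. Comparing s² coeff: P = -R = -1/81
Result: (-1/81)/(s - 9) + (1/9)/(s - 9)² + (1/81)/s


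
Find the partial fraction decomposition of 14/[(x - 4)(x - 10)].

14/(x - 4)(x - 10) = α/(x - 4) + β/(x - 10). α = 14/(4 - 10) = -7/3, β = 14/(10 - 4) = 7/3
Result: (-7/3)/(x - 4) + (7/3)/(x - 10)


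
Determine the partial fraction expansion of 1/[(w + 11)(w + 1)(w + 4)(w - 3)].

Using Heaviside cover-up: (-1/980)/(w + 11) - (1/120)/(w + 1) + (1/147)/(w + 4) + (1/392)/(w - 3)


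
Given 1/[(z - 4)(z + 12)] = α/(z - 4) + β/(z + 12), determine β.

Cover-up at z = -12: β = 1/(-12 - 4) = -1/16


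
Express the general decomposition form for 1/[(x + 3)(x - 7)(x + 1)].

Three distinct linear factors: α/(x + 3) + β/(x - 7) + γ/(x + 1)


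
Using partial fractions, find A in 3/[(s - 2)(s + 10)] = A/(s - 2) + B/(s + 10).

Cover-up at s = 2: A = 3/(2 + 10) = 3/12 = 1/4


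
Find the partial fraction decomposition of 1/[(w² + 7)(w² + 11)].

Coefficient matching gives A = C = 0, B = 1/(11-7) = 1/4, D = -B = -1/4
Result: (1/4)/(w² + 7) - (1/4)/(w² + 11)


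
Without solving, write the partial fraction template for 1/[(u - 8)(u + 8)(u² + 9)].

Two linear + quadratic: P/(u - 8) + Q/(u + 8) + (Ru + S)/(u² + 9)


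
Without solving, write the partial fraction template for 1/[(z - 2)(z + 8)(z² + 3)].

Two linear + quadratic: A/(z - 2) + B/(z + 8) + (Cz + D)/(z² + 3)


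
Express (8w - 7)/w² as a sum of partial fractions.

(8w - 7) = Pw + Q. At w = 0: Q = 8·0 - 7 = -7. Coeff of w: P = 8
Result: 8/w - 7/w²


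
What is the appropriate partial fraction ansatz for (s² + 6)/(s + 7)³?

Repeated linear factor (power 3): A/(s + 7) + B/(s + 7)² + C/(s + 7)³


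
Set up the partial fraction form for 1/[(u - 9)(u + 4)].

Distinct linear factors: α/(u - 9) + β/(u + 4)


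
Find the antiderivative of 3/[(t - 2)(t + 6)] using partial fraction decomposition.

Decompose: 3/[(t - 2)(t + 6)] = (3/8)/(t - 2) - (3/8)/(t + 6). Integrate each term: (3/8) ln|(t - 2)| - (3/8) ln|(t + 6)| + C


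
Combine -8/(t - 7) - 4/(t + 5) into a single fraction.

Common denominator (t - 7)(t + 5). Numerator: -8(t + 5) - 4(t - 7) = (-8t - 40) - (4t - 28) = -12t - 12
Result: (-12t - 12)/[(t - 7)(t + 5)]


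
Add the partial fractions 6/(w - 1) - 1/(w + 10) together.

Common denominator (w - 1)(w + 10). Numerator: 6(w + 10) - 1(w - 1) = (6w + 60) - (w - 1) = 5w + 61
Result: (5w + 61)/[(w - 1)(w + 10)]


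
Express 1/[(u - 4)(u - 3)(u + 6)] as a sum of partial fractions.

Using cover-up method: P = 1/10, Q = -1/9, R = 1/90
Result: (1/10)/(u - 4) - (1/9)/(u - 3) + (1/90)/(u + 6)


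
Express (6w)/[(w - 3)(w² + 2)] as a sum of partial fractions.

At w=3: α = (6·3 + 0)/(3² + 2) = 18/11. β = -α = -18/11, γ = 6 - 3·α = 12/11
Result: (18/11)/(w - 3) - ((18/11)w - 12/11)/(w² + 2)


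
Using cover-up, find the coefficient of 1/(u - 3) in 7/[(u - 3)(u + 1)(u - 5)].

Cover (u - 3), set u=3: 7/[(3 + 1)(3 - 5)] = -7/8


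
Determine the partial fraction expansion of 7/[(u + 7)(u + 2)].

7/(u + 7)(u + 2) = A/(u + 7) + B/(u + 2). A = 7/(-7 + 2) = -7/5, B = 7/(-2 + 7) = 7/5
Result: (-7/5)/(u + 7) + (7/5)/(u + 2)


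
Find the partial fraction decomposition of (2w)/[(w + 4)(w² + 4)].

At w=-4: A = (2·(-4) + 0)/((-4)² + 4) = -2/5. B = -A = 2/5, C = 2 - (-4)·A = 2/5
Result: (-2/5)/(w + 4) + ((2/5)w + 2/5)/(w² + 4)


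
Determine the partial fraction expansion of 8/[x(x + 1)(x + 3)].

Using cover-up method: α = 8/3, β = -4, γ = 4/3
Result: (8/3)/x - 4/(x + 1) + (4/3)/(x + 3)


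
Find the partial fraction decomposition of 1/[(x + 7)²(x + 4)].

Cover-up at x=-4: C = 1/(-4 + 7)² = 1/9. Cover-up at x=-7: B = 1/(-7 + 4) = -1/3. Comparing x² coeff: A = -C = -1/9
Result: (-1/9)/(x + 7) - (1/3)/(x + 7)² + (1/9)/(x + 4)


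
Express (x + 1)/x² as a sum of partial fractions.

(x + 1) = Ax + B. At x = 0: B = 1·0 + 1 = 1. Coeff of x: A = 1
Result: 1/x + 1/x²


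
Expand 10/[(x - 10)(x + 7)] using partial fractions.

10/(x - 10)(x + 7) = P/(x - 10) + Q/(x + 7). P = 10/(10 + 7) = 10/17, Q = 10/(-7 - 10) = -10/17
Result: (10/17)/(x - 10) - (10/17)/(x + 7)


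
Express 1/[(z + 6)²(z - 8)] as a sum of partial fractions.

Cover-up at z=8: γ = 1/(8 + 6)² = 1/196. Cover-up at z=-6: β = 1/(-6 - 8) = -1/14. Comparing z² coeff: α = -γ = -1/196
Result: (-1/196)/(z + 6) - (1/14)/(z + 6)² + (1/196)/(z - 8)


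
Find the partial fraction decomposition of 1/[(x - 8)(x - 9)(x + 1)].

Using cover-up method: P = -1/9, Q = 1/10, R = 1/90
Result: (-1/9)/(x - 8) + (1/10)/(x - 9) + (1/90)/(x + 1)


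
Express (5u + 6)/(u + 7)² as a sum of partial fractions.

(5u + 6) = α(u + 7) + β. At u = -7: β = 5·(-7) + 6 = -29. Coeff of u: α = 5
Result: 5/(u + 7) - 29/(u + 7)²


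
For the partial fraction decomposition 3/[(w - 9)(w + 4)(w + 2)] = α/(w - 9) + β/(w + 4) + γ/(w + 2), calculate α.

Cover-up at w = 9: α = 3/[(9 + 4)(9 + 2)] = 3/[(13)(11)] = 3/143


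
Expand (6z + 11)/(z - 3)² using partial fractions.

(6z + 11) = α(z - 3) + β. At z = 3: β = 6·3 + 11 = 29. Coeff of z: α = 6
Result: 6/(z - 3) + 29/(z - 3)²


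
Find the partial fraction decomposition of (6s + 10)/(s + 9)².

(6s + 10) = P(s + 9) + Q. At s = -9: Q = 6·(-9) + 10 = -44. Coeff of s: P = 6
Result: 6/(s + 9) - 44/(s + 9)²


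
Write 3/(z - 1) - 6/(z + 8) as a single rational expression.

Common denominator (z - 1)(z + 8). Numerator: 3(z + 8) - 6(z - 1) = (3z + 24) - (6z - 6) = -3z + 30
Result: (-3z + 30)/[(z - 1)(z + 8)]


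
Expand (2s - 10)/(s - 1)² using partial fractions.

(2s - 10) = A(s - 1) + B. At s = 1: B = 2·1 - 10 = -8. Coeff of s: A = 2
Result: 2/(s - 1) - 8/(s - 1)²


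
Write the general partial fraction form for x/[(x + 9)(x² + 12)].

Linear + irreducible quadratic: α/(x + 9) + (βx + γ)/(x² + 12)
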